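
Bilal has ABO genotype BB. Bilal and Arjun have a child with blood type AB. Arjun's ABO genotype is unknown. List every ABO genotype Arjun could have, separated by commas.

AA, AB, AO

For each candidate genotype of Arjun, check whether crossing it with BB can produce every observed child phenotype.
  AA → possible child types {AB} ✓
  AB → possible child types {B, AB} ✓
  AO → possible child types {B, AB} ✓
  BB → possible child types {B} ✗
  BO → possible child types {B} ✗
  OO → possible child types {B} ✗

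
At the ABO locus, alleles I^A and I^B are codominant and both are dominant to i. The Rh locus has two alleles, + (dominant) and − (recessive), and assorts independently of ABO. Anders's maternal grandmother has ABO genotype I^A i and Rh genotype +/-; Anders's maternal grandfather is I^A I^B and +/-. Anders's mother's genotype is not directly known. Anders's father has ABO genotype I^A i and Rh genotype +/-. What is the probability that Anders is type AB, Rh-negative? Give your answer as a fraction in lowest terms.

Anders's mother's ABO genotype from I^A i × I^A I^B: 1/4 I^A I^A, 1/4 I^A I^B, 1/4 I^A i, 1/4 I^B i.
Crossing each possibility with the father I^A i and summing P(type AB): 1/4·0 + 1/4·1/4 + 1/4·0 + 1/4·1/4 = 1/8.
Similarly for Rh via the mother's Rh distribution: P(Rh-) = 1/4.
Independent loci: 1/8 × 1/4 = 1/32.

1/32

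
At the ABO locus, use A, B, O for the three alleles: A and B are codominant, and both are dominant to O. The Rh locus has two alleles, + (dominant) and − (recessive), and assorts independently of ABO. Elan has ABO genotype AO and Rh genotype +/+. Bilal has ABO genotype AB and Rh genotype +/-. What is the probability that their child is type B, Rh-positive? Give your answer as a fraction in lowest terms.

ABO cross AO × AB → offspring phenotypes: 1/2 A, 1/4 B, 1/4 AB.
Rh cross +/+ × +/- → 1 Rh+.
Independent loci: P(type B, Rh-positive) = 1/4 × 1 = 1/4.

1/4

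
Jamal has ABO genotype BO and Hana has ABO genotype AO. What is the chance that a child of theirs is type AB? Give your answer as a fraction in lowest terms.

1/4

ABO cross BO × AO → offspring phenotypes: 1/4 O, 1/4 A, 1/4 B, 1/4 AB.
So P(type AB) = 1/4.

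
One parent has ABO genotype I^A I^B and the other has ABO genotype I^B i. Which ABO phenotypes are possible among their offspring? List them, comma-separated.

Gametes from I^A I^B × I^B i give offspring ABO genotypes I^A I^B, I^A i, I^B I^B, I^B i, i.e. phenotypes A, B, AB.

A, B, AB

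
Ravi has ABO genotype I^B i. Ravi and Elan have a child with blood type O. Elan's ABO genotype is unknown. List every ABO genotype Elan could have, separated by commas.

I^A i, I^B i, i i

For each candidate genotype of Elan, check whether crossing it with I^B i can produce every observed child phenotype.
  I^A I^A → possible child types {A, AB} ✗
  I^A I^B → possible child types {A, B, AB} ✗
  I^A i → possible child types {O, A, B, AB} ✓
  I^B I^B → possible child types {B} ✗
  I^B i → possible child types {O, B} ✓
  i i → possible child types {O, B} ✓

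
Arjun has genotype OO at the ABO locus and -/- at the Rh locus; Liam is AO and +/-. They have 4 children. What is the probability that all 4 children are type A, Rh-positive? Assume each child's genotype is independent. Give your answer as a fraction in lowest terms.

ABO cross OO × AO → 1/2 O, 1/2 A.
Rh cross -/- × +/- → 1/2 Rh+, 1/2 Rh-; so P(type A, Rh-positive) = 1/2 × 1/2 = 1/4 per child.
All 4 independent: (1/4)^4 = 1/256.

1/256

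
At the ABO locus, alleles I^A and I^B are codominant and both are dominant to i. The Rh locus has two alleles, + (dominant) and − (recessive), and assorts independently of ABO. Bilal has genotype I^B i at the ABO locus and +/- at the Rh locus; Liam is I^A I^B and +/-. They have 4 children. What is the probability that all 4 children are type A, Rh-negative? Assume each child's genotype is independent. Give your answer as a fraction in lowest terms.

1/65536

ABO cross I^B i × I^A I^B → 1/4 A, 1/2 B, 1/4 AB.
Rh cross +/- × +/- → 3/4 Rh+, 1/4 Rh-; so P(type A, Rh-negative) = 1/4 × 1/4 = 1/16 per child.
All 4 independent: (1/16)^4 = 1/65536.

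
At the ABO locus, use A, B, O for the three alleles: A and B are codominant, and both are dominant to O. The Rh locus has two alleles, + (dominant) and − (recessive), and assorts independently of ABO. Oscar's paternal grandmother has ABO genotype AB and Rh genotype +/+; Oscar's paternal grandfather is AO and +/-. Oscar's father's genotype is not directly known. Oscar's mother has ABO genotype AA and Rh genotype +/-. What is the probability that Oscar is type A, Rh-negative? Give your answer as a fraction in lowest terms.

3/32

Oscar's father's ABO genotype from AB × AO: 1/4 AA, 1/4 AB, 1/4 AO, 1/4 BO.
Crossing each possibility with the mother AA and summing P(type A): 1/4·1 + 1/4·1/2 + 1/4·1 + 1/4·1/2 = 3/4.
Similarly for Rh via the father's Rh distribution: P(Rh-) = 1/8.
Independent loci: 3/4 × 1/8 = 3/32.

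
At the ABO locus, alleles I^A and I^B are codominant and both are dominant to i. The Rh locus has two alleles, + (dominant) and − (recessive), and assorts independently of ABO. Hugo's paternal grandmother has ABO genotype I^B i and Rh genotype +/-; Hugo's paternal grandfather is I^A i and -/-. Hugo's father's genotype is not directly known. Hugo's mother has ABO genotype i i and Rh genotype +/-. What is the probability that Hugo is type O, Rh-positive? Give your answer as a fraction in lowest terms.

Hugo's father's ABO genotype from I^B i × I^A i: 1/4 I^A I^B, 1/4 I^A i, 1/4 I^B i, 1/4 i i.
Crossing each possibility with the mother i i and summing P(type O): 1/4·0 + 1/4·1/2 + 1/4·1/2 + 1/4·1 = 1/2.
Similarly for Rh via the father's Rh distribution: P(Rh+) = 5/8.
Independent loci: 1/2 × 5/8 = 5/16.

5/16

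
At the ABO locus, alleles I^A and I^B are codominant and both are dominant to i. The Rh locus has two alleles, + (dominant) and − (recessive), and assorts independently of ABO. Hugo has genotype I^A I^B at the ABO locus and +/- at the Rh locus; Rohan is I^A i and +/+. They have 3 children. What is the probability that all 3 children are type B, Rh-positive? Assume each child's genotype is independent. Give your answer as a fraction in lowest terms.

ABO cross I^A I^B × I^A i → 1/2 A, 1/4 B, 1/4 AB.
Rh cross +/- × +/+ → 1 Rh+; so P(type B, Rh-positive) = 1/4 × 1 = 1/4 per child.
All 3 independent: (1/4)^3 = 1/64.

1/64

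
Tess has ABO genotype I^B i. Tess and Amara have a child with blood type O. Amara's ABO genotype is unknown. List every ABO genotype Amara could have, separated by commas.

I^A i, I^B i, i i

For each candidate genotype of Amara, check whether crossing it with I^B i can produce every observed child phenotype.
  I^A I^A → possible child types {A, AB} ✗
  I^A I^B → possible child types {A, B, AB} ✗
  I^A i → possible child types {O, A, B, AB} ✓
  I^B I^B → possible child types {B} ✗
  I^B i → possible child types {O, B} ✓
  i i → possible child types {O, B} ✓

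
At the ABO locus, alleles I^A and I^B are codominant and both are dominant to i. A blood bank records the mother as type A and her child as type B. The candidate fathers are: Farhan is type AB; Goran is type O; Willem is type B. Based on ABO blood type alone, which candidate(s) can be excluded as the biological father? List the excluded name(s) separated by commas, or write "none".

Goran

A candidate is excluded only if no genotype consistent with his phenotype could produce a type B child with a type A mother.
Goran (type O): no genotype consistent with that phenotype can produce a type-B child with a type-A mother.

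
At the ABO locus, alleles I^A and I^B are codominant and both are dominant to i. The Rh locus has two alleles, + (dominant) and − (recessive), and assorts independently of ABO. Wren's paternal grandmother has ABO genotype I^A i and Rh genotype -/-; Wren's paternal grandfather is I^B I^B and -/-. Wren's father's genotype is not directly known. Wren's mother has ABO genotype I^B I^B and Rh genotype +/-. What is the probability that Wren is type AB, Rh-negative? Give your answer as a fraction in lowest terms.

Wren's father's ABO genotype from I^A i × I^B I^B: 1/2 I^A I^B, 1/2 I^B i.
Crossing each possibility with the mother I^B I^B and summing P(type AB): 1/2·1/2 + 1/2·0 = 1/4.
Similarly for Rh via the father's Rh distribution: P(Rh-) = 1/2.
Independent loci: 1/4 × 1/2 = 1/8.

1/8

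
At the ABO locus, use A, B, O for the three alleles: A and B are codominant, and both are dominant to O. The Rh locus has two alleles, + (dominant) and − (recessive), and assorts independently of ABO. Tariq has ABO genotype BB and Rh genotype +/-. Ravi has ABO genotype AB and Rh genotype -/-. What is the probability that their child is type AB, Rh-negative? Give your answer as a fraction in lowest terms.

1/4

ABO cross BB × AB → offspring phenotypes: 1/2 B, 1/2 AB.
Rh cross +/- × -/- → 1/2 Rh+, 1/2 Rh-.
Independent loci: P(type AB, Rh-negative) = 1/2 × 1/2 = 1/4.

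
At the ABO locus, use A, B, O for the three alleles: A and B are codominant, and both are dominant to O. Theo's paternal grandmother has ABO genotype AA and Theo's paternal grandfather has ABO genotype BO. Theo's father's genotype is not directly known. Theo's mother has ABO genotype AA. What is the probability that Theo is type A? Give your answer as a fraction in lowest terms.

3/4

Theo's father's ABO genotype from AA × BO: 1/2 AB, 1/2 AO.
Crossing each possibility with the mother AA and summing P(type A): 1/2·1/2 + 1/2·1 = 3/4.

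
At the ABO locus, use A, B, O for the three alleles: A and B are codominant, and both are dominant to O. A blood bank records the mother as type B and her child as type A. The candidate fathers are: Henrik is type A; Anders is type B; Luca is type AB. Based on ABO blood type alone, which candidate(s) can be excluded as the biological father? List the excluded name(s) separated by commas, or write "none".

A candidate is excluded only if no genotype consistent with his phenotype could produce a type A child with a type B mother.
Anders (type B): no genotype consistent with that phenotype can produce a type-A child with a type-B mother.

Anders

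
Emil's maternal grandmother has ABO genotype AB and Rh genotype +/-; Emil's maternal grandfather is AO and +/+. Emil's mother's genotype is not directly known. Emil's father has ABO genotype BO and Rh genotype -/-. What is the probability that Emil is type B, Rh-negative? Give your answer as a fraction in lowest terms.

Emil's mother's ABO genotype from AB × AO: 1/4 AA, 1/4 AB, 1/4 AO, 1/4 BO.
Crossing each possibility with the father BO and summing P(type B): 1/4·0 + 1/4·1/2 + 1/4·1/4 + 1/4·3/4 = 3/8.
Similarly for Rh via the mother's Rh distribution: P(Rh-) = 1/4.
Independent loci: 3/8 × 1/4 = 3/32.

3/32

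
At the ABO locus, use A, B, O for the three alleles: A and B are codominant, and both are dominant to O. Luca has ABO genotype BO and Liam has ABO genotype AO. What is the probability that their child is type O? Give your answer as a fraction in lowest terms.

1/4

ABO cross BO × AO → offspring phenotypes: 1/4 O, 1/4 A, 1/4 B, 1/4 AB.
So P(type O) = 1/4.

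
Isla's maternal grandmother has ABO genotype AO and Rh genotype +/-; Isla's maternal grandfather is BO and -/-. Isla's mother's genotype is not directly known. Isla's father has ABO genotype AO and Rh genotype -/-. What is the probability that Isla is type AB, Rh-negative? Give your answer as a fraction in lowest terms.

Isla's mother's ABO genotype from AO × BO: 1/4 AB, 1/4 AO, 1/4 BO, 1/4 OO.
Crossing each possibility with the father AO and summing P(type AB): 1/4·1/4 + 1/4·0 + 1/4·1/4 + 1/4·0 = 1/8.
Similarly for Rh via the mother's Rh distribution: P(Rh-) = 3/4.
Independent loci: 1/8 × 3/4 = 3/32.

3/32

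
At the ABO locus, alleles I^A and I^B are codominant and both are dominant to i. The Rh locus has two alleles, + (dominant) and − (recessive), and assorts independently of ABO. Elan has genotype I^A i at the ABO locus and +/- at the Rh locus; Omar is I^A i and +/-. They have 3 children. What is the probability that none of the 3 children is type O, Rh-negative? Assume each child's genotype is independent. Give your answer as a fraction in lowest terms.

3375/4096

ABO cross I^A i × I^A i → 1/4 O, 3/4 A.
Rh cross +/- × +/- → 3/4 Rh+, 1/4 Rh-; so P(type O, Rh-negative) = 1/4 × 1/4 = 1/16 per child.
P(not type O, Rh-negative) = 15/16 for one child; (15/16)^3 = 3375/4096.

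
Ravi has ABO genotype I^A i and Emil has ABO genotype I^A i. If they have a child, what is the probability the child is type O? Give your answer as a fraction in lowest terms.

ABO cross I^A i × I^A i → offspring phenotypes: 1/4 O, 3/4 A.
So P(type O) = 1/4.

1/4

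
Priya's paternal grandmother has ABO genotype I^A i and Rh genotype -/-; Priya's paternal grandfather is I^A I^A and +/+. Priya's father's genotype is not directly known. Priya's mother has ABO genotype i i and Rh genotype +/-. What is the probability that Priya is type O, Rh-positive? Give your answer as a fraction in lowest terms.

3/16

Priya's father's ABO genotype from I^A i × I^A I^A: 1/2 I^A I^A, 1/2 I^A i.
Crossing each possibility with the mother i i and summing P(type O): 1/2·0 + 1/2·1/2 = 1/4.
Similarly for Rh via the father's Rh distribution: P(Rh+) = 3/4.
Independent loci: 1/4 × 3/4 = 3/16.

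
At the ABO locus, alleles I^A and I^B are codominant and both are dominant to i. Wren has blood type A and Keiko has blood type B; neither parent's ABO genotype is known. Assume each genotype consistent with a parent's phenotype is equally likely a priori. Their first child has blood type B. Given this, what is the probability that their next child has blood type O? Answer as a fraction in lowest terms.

Possible genotypes: Wren ∈ {I^A I^A, I^A i}; Keiko ∈ {I^B I^B, I^B i}.
Weight each parental genotype pair by prior × P(type-B child):
  I^A i × I^B I^B: posterior weight 2/3; P(next child type O) = 0.
  I^A i × I^B i: posterior weight 1/3; P(next child type O) = 1/4.
Weighted sum = 1/12.

1/12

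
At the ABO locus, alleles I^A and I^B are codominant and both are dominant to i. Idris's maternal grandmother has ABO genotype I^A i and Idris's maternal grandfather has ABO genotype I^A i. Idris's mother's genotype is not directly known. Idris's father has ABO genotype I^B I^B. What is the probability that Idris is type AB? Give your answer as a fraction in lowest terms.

1/2

Idris's mother's ABO genotype from I^A i × I^A i: 1/4 I^A I^A, 1/2 I^A i, 1/4 i i.
Crossing each possibility with the father I^B I^B and summing P(type AB): 1/4·1 + 1/2·1/2 + 1/4·0 = 1/2.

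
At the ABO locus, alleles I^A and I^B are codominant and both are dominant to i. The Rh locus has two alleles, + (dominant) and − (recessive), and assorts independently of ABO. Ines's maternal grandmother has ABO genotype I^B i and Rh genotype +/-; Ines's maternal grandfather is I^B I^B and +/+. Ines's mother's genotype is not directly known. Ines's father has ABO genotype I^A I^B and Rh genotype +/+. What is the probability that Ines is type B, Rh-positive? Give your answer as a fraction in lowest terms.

1/2

Ines's mother's ABO genotype from I^B i × I^B I^B: 1/2 I^B I^B, 1/2 I^B i.
Crossing each possibility with the father I^A I^B and summing P(type B): 1/2·1/2 + 1/2·1/2 = 1/2.
Similarly for Rh via the mother's Rh distribution: P(Rh+) = 1.
Independent loci: 1/2 × 1 = 1/2.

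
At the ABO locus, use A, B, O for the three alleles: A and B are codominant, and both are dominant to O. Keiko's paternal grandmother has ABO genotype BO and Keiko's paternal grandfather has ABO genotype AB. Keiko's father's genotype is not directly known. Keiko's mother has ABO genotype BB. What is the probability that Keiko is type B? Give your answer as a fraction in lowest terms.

3/4

Keiko's father's ABO genotype from BO × AB: 1/4 AB, 1/4 AO, 1/4 BB, 1/4 BO.
Crossing each possibility with the mother BB and summing P(type B): 1/4·1/2 + 1/4·1/2 + 1/4·1 + 1/4·1 = 3/4.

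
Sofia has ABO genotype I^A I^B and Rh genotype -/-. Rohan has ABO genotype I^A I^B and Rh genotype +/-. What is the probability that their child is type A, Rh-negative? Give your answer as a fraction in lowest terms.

ABO cross I^A I^B × I^A I^B → offspring phenotypes: 1/4 A, 1/4 B, 1/2 AB.
Rh cross -/- × +/- → 1/2 Rh+, 1/2 Rh-.
Independent loci: P(type A, Rh-negative) = 1/4 × 1/2 = 1/8.

1/8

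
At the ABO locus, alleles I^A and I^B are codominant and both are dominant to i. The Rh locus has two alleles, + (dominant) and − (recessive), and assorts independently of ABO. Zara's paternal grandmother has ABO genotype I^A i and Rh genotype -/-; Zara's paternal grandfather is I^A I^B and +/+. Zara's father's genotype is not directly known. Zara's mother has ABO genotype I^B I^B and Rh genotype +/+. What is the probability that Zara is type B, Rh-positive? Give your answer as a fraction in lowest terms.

Zara's father's ABO genotype from I^A i × I^A I^B: 1/4 I^A I^A, 1/4 I^A I^B, 1/4 I^A i, 1/4 I^B i.
Crossing each possibility with the mother I^B I^B and summing P(type B): 1/4·0 + 1/4·1/2 + 1/4·1/2 + 1/4·1 = 1/2.
Similarly for Rh via the father's Rh distribution: P(Rh+) = 1.
Independent loci: 1/2 × 1 = 1/2.

1/2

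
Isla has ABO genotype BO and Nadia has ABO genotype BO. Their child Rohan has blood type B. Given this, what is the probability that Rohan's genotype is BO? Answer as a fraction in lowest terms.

Cross BO × BO → 1/4 BB, 1/2 BO, 1/4 OO.
Type-B genotypes among offspring: BB (1/4), BO (1/2); total 3/4.
P(BO | type B) = (1/2) / (3/4) = 2/3.

2/3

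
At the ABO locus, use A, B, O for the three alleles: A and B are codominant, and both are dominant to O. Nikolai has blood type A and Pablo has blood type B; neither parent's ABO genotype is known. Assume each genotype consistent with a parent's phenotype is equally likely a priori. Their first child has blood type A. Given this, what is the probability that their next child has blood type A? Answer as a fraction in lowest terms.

5/12

Possible genotypes: Nikolai ∈ {AA, AO}; Pablo ∈ {BB, BO}.
Weight each parental genotype pair by prior × P(type-A child):
  AA × BO: posterior weight 2/3; P(next child type A) = 1/2.
  AO × BO: posterior weight 1/3; P(next child type A) = 1/4.
Weighted sum = 5/12.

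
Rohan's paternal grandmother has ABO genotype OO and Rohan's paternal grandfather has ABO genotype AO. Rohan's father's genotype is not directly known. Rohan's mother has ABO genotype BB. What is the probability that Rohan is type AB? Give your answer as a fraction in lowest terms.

Rohan's father's ABO genotype from OO × AO: 1/2 AO, 1/2 OO.
Crossing each possibility with the mother BB and summing P(type AB): 1/2·1/2 + 1/2·0 = 1/4.

1/4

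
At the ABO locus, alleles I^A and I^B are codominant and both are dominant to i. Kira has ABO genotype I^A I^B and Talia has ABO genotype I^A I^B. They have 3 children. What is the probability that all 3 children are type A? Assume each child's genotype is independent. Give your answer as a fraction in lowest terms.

ABO cross I^A I^B × I^A I^B → 1/4 A, 1/4 B, 1/2 AB.
So P(type A) = 1/4 per child.
All 3 independent: (1/4)^3 = 1/64.

1/64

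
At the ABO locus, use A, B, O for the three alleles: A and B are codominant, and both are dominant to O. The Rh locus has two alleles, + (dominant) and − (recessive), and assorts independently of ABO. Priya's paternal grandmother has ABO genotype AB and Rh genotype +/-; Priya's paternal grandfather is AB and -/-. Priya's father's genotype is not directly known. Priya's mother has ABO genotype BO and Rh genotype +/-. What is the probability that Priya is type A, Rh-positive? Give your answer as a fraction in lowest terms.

5/32

Priya's father's ABO genotype from AB × AB: 1/4 AA, 1/2 AB, 1/4 BB.
Crossing each possibility with the mother BO and summing P(type A): 1/4·1/2 + 1/2·1/4 + 1/4·0 = 1/4.
Similarly for Rh via the father's Rh distribution: P(Rh+) = 5/8.
Independent loci: 1/4 × 5/8 = 5/32.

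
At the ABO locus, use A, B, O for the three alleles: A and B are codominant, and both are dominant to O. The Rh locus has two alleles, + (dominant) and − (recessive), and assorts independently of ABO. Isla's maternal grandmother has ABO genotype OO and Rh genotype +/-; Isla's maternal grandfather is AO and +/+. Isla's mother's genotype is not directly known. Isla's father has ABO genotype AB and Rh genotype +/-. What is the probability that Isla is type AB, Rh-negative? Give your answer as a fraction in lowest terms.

Isla's mother's ABO genotype from OO × AO: 1/2 AO, 1/2 OO.
Crossing each possibility with the father AB and summing P(type AB): 1/2·1/4 + 1/2·0 = 1/8.
Similarly for Rh via the mother's Rh distribution: P(Rh-) = 1/8.
Independent loci: 1/8 × 1/8 = 1/64.

1/64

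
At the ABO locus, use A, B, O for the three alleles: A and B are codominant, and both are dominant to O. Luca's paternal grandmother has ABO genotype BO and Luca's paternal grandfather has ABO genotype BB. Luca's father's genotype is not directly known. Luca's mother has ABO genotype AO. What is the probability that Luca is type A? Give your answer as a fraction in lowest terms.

Luca's father's ABO genotype from BO × BB: 1/2 BB, 1/2 BO.
Crossing each possibility with the mother AO and summing P(type A): 1/2·0 + 1/2·1/4 = 1/8.

1/8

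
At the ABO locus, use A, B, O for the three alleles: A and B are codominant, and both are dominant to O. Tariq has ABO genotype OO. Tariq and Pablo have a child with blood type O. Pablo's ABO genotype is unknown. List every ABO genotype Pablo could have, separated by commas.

AO, BO, OO

For each candidate genotype of Pablo, check whether crossing it with OO can produce every observed child phenotype.
  AA → possible child types {A} ✗
  AB → possible child types {A, B} ✗
  AO → possible child types {O, A} ✓
  BB → possible child types {B} ✗
  BO → possible child types {O, B} ✓
  OO → possible child types {O} ✓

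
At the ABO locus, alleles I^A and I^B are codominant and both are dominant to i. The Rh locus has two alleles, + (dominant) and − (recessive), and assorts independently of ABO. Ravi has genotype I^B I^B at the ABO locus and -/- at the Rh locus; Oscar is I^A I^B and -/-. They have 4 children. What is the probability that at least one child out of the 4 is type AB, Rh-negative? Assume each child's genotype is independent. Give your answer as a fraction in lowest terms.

ABO cross I^B I^B × I^A I^B → 1/2 B, 1/2 AB.
Rh cross -/- × -/- → 1 Rh-; so P(type AB, Rh-negative) = 1/2 × 1 = 1/2 per child.
P(none) = (1/2)^4 = 1/16; P(at least one) = 1 − 1/16 = 15/16.

15/16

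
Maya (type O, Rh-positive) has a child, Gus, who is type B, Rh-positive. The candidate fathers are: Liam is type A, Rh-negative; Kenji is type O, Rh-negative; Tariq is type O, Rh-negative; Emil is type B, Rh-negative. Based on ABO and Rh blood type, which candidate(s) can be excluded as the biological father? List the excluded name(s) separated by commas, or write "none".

Liam, Kenji, Tariq

A candidate is excluded only if no genotype consistent with his phenotype could produce a type B, Rh-positive child with a type O, Rh-positive mother.
Liam (type A, Rh-): no genotype consistent with that phenotype can produce a type-B Rh+ child with a type-O mother.
Kenji (type O, Rh-): no genotype consistent with that phenotype can produce a type-B Rh+ child with a type-O mother.
Tariq (type O, Rh-): no genotype consistent with that phenotype can produce a type-B Rh+ child with a type-O mother.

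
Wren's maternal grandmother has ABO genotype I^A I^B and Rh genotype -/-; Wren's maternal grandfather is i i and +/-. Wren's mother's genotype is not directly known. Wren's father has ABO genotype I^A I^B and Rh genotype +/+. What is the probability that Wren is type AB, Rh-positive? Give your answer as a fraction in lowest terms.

Wren's mother's ABO genotype from I^A I^B × i i: 1/2 I^A i, 1/2 I^B i.
Crossing each possibility with the father I^A I^B and summing P(type AB): 1/2·1/4 + 1/2·1/4 = 1/4.
Similarly for Rh via the mother's Rh distribution: P(Rh+) = 1.
Independent loci: 1/4 × 1 = 1/4.

1/4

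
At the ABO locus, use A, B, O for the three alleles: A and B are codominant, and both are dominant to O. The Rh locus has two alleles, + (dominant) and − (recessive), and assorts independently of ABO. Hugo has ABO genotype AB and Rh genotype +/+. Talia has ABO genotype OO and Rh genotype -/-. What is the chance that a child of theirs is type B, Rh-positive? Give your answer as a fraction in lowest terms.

ABO cross AB × OO → offspring phenotypes: 1/2 A, 1/2 B.
Rh cross +/+ × -/- → 1 Rh+.
Independent loci: P(type B, Rh-positive) = 1/2 × 1 = 1/2.

1/2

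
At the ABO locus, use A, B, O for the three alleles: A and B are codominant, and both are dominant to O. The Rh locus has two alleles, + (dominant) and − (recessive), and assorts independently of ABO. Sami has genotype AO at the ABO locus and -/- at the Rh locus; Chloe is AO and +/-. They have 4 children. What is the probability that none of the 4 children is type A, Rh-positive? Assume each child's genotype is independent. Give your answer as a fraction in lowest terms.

ABO cross AO × AO → 1/4 O, 3/4 A.
Rh cross -/- × +/- → 1/2 Rh+, 1/2 Rh-; so P(type A, Rh-positive) = 3/4 × 1/2 = 3/8 per child.
P(not type A, Rh-positive) = 5/8 for one child; (5/8)^4 = 625/4096.

625/4096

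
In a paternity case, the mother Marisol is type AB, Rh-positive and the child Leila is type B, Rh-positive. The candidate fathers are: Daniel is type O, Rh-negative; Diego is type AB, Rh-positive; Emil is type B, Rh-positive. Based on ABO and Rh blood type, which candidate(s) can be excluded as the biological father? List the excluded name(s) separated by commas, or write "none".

A candidate is excluded only if no genotype consistent with his phenotype could produce a type B, Rh-positive child with a type AB, Rh-positive mother.
Every candidate has at least one consistent genotype combination, so none can be excluded.

none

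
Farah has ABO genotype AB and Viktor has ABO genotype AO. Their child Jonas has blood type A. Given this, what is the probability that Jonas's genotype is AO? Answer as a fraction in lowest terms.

1/2

Cross AB × AO → 1/4 AA, 1/4 AB, 1/4 AO, 1/4 BO.
Type-A genotypes among offspring: AA (1/4), AO (1/4); total 1/2.
P(AO | type A) = (1/4) / (1/2) = 1/2.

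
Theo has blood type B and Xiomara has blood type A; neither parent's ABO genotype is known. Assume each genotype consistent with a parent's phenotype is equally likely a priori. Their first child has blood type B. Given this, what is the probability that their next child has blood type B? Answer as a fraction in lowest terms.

Possible genotypes: Theo ∈ {I^B I^B, I^B i}; Xiomara ∈ {I^A I^A, I^A i}.
Weight each parental genotype pair by prior × P(type-B child):
  I^B I^B × I^A i: posterior weight 2/3; P(next child type B) = 1/2.
  I^B i × I^A i: posterior weight 1/3; P(next child type B) = 1/4.
Weighted sum = 5/12.

5/12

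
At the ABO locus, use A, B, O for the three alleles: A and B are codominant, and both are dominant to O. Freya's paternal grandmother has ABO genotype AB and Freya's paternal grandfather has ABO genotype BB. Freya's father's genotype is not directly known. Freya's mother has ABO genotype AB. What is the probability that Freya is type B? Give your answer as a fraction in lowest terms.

Freya's father's ABO genotype from AB × BB: 1/2 AB, 1/2 BB.
Crossing each possibility with the mother AB and summing P(type B): 1/2·1/4 + 1/2·1/2 = 3/8.

3/8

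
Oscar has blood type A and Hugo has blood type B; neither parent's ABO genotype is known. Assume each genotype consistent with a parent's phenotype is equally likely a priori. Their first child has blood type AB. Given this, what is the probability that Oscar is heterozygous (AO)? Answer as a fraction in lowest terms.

1/3

Possible genotypes: Oscar ∈ {AA, AO}; Hugo ∈ {BB, BO}.
Weight each parental genotype pair by prior × P(type-AB child):
  AA × BB: posterior weight 4/9.
  AA × BO: posterior weight 2/9.
  AO × BB: posterior weight 2/9.
  AO × BO: posterior weight 1/9.
Sum the posterior weight over pairs where Oscar is AO: 1/3.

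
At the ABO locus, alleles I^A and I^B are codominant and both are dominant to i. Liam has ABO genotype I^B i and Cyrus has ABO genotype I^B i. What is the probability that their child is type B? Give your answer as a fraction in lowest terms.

3/4

ABO cross I^B i × I^B i → offspring phenotypes: 1/4 O, 3/4 B.
So P(type B) = 3/4.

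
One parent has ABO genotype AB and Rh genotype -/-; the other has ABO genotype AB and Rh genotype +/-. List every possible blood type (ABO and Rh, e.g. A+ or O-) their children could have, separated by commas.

A+, A-, B+, B-, AB+, AB-

Gametes from AB × AB give offspring ABO genotypes AA, AB, BB, i.e. phenotypes A, B, AB.
Rh cross -/- × +/- → phenotypes Rh+, Rh-.
Combining independently: A+, A-, B+, B-, AB+, AB-.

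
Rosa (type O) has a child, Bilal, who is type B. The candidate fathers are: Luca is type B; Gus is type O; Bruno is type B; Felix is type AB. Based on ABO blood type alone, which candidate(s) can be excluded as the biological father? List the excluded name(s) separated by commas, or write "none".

A candidate is excluded only if no genotype consistent with his phenotype could produce a type B child with a type O mother.
Gus (type O): no genotype consistent with that phenotype can produce a type-B child with a type-O mother.

Gus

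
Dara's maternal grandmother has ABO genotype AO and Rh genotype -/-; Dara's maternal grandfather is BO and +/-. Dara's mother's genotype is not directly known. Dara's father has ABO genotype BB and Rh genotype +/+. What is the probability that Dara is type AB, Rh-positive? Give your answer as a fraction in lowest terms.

1/4

Dara's mother's ABO genotype from AO × BO: 1/4 AB, 1/4 AO, 1/4 BO, 1/4 OO.
Crossing each possibility with the father BB and summing P(type AB): 1/4·1/2 + 1/4·1/2 + 1/4·0 + 1/4·0 = 1/4.
Similarly for Rh via the mother's Rh distribution: P(Rh+) = 1.
Independent loci: 1/4 × 1 = 1/4.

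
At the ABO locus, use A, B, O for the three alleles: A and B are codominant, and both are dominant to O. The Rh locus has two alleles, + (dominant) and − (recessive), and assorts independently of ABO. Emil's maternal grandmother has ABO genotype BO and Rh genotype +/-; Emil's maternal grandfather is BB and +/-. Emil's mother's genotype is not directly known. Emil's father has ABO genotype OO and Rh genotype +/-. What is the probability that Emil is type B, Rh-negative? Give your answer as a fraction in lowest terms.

3/16

Emil's mother's ABO genotype from BO × BB: 1/2 BB, 1/2 BO.
Crossing each possibility with the father OO and summing P(type B): 1/2·1 + 1/2·1/2 = 3/4.
Similarly for Rh via the mother's Rh distribution: P(Rh-) = 1/4.
Independent loci: 3/4 × 1/4 = 3/16.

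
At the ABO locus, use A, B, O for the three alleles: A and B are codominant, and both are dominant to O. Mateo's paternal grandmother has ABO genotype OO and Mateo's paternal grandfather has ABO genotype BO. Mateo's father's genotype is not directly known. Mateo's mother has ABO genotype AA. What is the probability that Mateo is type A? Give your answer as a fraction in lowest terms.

Mateo's father's ABO genotype from OO × BO: 1/2 BO, 1/2 OO.
Crossing each possibility with the mother AA and summing P(type A): 1/2·1/2 + 1/2·1 = 3/4.

3/4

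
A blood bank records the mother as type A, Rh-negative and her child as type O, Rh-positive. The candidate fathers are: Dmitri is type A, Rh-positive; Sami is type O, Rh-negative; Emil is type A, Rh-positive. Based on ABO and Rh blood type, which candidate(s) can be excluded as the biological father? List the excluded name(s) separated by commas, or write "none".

Sami

A candidate is excluded only if no genotype consistent with his phenotype could produce a type O, Rh-positive child with a type A, Rh-negative mother.
Sami (type O, Rh-): no genotype consistent with that phenotype can produce a type-O Rh+ child with a type-A mother.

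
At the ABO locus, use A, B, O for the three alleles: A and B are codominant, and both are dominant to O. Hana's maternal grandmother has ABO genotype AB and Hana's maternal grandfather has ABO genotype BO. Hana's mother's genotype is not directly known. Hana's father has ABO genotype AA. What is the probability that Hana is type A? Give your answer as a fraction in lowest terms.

Hana's mother's ABO genotype from AB × BO: 1/4 AB, 1/4 AO, 1/4 BB, 1/4 BO.
Crossing each possibility with the father AA and summing P(type A): 1/4·1/2 + 1/4·1 + 1/4·0 + 1/4·1/2 = 1/2.

1/2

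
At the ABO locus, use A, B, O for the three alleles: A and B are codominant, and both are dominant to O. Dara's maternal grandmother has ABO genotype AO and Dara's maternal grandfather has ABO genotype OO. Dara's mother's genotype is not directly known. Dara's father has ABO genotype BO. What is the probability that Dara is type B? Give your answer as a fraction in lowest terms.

Dara's mother's ABO genotype from AO × OO: 1/2 AO, 1/2 OO.
Crossing each possibility with the father BO and summing P(type B): 1/2·1/4 + 1/2·1/2 = 3/8.

3/8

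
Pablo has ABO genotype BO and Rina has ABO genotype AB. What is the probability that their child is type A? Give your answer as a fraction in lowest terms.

1/4

ABO cross BO × AB → offspring phenotypes: 1/4 A, 1/2 B, 1/4 AB.
So P(type A) = 1/4.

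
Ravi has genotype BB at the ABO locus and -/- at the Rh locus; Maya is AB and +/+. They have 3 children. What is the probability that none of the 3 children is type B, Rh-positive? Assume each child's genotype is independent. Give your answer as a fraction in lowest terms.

1/8

ABO cross BB × AB → 1/2 B, 1/2 AB.
Rh cross -/- × +/+ → 1 Rh+; so P(type B, Rh-positive) = 1/2 × 1 = 1/2 per child.
P(not type B, Rh-positive) = 1/2 for one child; (1/2)^3 = 1/8.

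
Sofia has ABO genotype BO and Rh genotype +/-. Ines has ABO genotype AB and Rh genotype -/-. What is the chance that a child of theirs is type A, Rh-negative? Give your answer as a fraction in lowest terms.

1/8

ABO cross BO × AB → offspring phenotypes: 1/4 A, 1/2 B, 1/4 AB.
Rh cross +/- × -/- → 1/2 Rh+, 1/2 Rh-.
Independent loci: P(type A, Rh-negative) = 1/4 × 1/2 = 1/8.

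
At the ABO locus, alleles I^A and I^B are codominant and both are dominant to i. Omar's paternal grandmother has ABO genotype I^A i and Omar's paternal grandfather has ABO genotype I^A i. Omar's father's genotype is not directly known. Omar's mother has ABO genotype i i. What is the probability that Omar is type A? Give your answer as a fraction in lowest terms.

1/2

Omar's father's ABO genotype from I^A i × I^A i: 1/4 I^A I^A, 1/2 I^A i, 1/4 i i.
Crossing each possibility with the mother i i and summing P(type A): 1/4·1 + 1/2·1/2 + 1/4·0 = 1/2.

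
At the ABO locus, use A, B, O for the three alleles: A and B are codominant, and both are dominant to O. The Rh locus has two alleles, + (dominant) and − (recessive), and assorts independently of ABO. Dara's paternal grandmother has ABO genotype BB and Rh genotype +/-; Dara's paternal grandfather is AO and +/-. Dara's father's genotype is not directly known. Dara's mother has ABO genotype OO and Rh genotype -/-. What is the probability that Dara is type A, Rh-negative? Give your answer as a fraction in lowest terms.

Dara's father's ABO genotype from BB × AO: 1/2 AB, 1/2 BO.
Crossing each possibility with the mother OO and summing P(type A): 1/2·1/2 + 1/2·0 = 1/4.
Similarly for Rh via the father's Rh distribution: P(Rh-) = 1/2.
Independent loci: 1/4 × 1/2 = 1/8.

1/8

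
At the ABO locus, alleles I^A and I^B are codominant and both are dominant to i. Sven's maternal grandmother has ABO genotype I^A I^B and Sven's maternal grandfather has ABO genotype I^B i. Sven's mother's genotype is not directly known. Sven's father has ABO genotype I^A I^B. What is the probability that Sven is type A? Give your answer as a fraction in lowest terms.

1/4

Sven's mother's ABO genotype from I^A I^B × I^B i: 1/4 I^A I^B, 1/4 I^A i, 1/4 I^B I^B, 1/4 I^B i.
Crossing each possibility with the father I^A I^B and summing P(type A): 1/4·1/4 + 1/4·1/2 + 1/4·0 + 1/4·1/4 = 1/4.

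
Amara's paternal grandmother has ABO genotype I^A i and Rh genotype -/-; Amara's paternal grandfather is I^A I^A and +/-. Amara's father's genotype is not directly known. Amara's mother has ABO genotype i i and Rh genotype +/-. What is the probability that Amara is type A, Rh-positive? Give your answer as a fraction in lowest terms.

Amara's father's ABO genotype from I^A i × I^A I^A: 1/2 I^A I^A, 1/2 I^A i.
Crossing each possibility with the mother i i and summing P(type A): 1/2·1 + 1/2·1/2 = 3/4.
Similarly for Rh via the father's Rh distribution: P(Rh+) = 5/8.
Independent loci: 3/4 × 5/8 = 15/32.

15/32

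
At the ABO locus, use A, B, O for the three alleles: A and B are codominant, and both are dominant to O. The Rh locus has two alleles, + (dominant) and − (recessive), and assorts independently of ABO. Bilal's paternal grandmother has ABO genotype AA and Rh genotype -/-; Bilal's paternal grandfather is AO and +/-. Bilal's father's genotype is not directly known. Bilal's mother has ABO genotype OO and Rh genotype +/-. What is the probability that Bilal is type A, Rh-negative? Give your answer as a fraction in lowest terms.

Bilal's father's ABO genotype from AA × AO: 1/2 AA, 1/2 AO.
Crossing each possibility with the mother OO and summing P(type A): 1/2·1 + 1/2·1/2 = 3/4.
Similarly for Rh via the father's Rh distribution: P(Rh-) = 3/8.
Independent loci: 3/4 × 3/8 = 9/32.

9/32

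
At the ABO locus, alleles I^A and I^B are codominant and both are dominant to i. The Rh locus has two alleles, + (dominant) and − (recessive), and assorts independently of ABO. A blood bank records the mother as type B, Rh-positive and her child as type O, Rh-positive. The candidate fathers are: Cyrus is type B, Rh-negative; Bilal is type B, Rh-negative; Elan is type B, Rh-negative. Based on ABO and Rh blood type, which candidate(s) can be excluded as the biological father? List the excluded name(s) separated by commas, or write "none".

A candidate is excluded only if no genotype consistent with his phenotype could produce a type O, Rh-positive child with a type B, Rh-positive mother.
Every candidate has at least one consistent genotype combination, so none can be excluded.

none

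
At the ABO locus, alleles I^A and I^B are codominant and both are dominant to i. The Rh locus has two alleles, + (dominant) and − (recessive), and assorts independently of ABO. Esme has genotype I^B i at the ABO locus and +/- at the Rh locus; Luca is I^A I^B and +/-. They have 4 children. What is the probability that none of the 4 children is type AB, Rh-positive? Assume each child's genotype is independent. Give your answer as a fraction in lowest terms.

ABO cross I^B i × I^A I^B → 1/4 A, 1/2 B, 1/4 AB.
Rh cross +/- × +/- → 3/4 Rh+, 1/4 Rh-; so P(type AB, Rh-positive) = 1/4 × 3/4 = 3/16 per child.
P(not type AB, Rh-positive) = 13/16 for one child; (13/16)^4 = 28561/65536.

28561/65536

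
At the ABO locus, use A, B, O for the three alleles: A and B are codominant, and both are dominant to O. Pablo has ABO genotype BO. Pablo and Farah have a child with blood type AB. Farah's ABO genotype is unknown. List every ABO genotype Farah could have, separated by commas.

AA, AB, AO

For each candidate genotype of Farah, check whether crossing it with BO can produce every observed child phenotype.
  AA → possible child types {A, AB} ✓
  AB → possible child types {A, B, AB} ✓
  AO → possible child types {O, A, B, AB} ✓
  BB → possible child types {B} ✗
  BO → possible child types {O, B} ✗
  OO → possible child types {O, B} ✗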